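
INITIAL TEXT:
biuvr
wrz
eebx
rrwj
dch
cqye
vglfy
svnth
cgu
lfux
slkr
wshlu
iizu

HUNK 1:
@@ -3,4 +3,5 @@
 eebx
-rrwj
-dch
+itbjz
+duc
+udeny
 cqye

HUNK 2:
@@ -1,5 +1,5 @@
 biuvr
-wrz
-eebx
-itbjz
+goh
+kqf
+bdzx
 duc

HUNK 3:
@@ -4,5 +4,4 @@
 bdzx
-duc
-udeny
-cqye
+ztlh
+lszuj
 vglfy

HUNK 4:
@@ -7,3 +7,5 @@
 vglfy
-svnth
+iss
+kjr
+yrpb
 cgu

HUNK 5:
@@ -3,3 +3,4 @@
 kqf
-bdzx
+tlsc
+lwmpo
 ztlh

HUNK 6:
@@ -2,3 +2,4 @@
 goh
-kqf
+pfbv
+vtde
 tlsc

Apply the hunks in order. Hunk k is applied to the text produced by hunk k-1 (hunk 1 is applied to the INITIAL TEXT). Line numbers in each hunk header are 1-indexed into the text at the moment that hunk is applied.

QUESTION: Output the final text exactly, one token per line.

Hunk 1: at line 3 remove [rrwj,dch] add [itbjz,duc,udeny] -> 14 lines: biuvr wrz eebx itbjz duc udeny cqye vglfy svnth cgu lfux slkr wshlu iizu
Hunk 2: at line 1 remove [wrz,eebx,itbjz] add [goh,kqf,bdzx] -> 14 lines: biuvr goh kqf bdzx duc udeny cqye vglfy svnth cgu lfux slkr wshlu iizu
Hunk 3: at line 4 remove [duc,udeny,cqye] add [ztlh,lszuj] -> 13 lines: biuvr goh kqf bdzx ztlh lszuj vglfy svnth cgu lfux slkr wshlu iizu
Hunk 4: at line 7 remove [svnth] add [iss,kjr,yrpb] -> 15 lines: biuvr goh kqf bdzx ztlh lszuj vglfy iss kjr yrpb cgu lfux slkr wshlu iizu
Hunk 5: at line 3 remove [bdzx] add [tlsc,lwmpo] -> 16 lines: biuvr goh kqf tlsc lwmpo ztlh lszuj vglfy iss kjr yrpb cgu lfux slkr wshlu iizu
Hunk 6: at line 2 remove [kqf] add [pfbv,vtde] -> 17 lines: biuvr goh pfbv vtde tlsc lwmpo ztlh lszuj vglfy iss kjr yrpb cgu lfux slkr wshlu iizu

Answer: biuvr
goh
pfbv
vtde
tlsc
lwmpo
ztlh
lszuj
vglfy
iss
kjr
yrpb
cgu
lfux
slkr
wshlu
iizu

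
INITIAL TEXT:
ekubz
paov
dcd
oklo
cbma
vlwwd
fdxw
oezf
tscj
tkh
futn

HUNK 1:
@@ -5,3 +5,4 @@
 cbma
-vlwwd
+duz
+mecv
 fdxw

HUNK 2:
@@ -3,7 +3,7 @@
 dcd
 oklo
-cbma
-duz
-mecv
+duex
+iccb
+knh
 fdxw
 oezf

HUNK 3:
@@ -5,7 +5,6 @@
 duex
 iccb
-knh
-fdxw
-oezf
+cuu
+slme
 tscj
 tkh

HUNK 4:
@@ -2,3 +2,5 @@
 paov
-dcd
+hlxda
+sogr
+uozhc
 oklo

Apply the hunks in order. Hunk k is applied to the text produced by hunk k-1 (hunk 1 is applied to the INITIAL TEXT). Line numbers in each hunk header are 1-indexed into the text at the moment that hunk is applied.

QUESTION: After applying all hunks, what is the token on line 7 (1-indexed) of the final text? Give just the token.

Answer: duex

Derivation:
Hunk 1: at line 5 remove [vlwwd] add [duz,mecv] -> 12 lines: ekubz paov dcd oklo cbma duz mecv fdxw oezf tscj tkh futn
Hunk 2: at line 3 remove [cbma,duz,mecv] add [duex,iccb,knh] -> 12 lines: ekubz paov dcd oklo duex iccb knh fdxw oezf tscj tkh futn
Hunk 3: at line 5 remove [knh,fdxw,oezf] add [cuu,slme] -> 11 lines: ekubz paov dcd oklo duex iccb cuu slme tscj tkh futn
Hunk 4: at line 2 remove [dcd] add [hlxda,sogr,uozhc] -> 13 lines: ekubz paov hlxda sogr uozhc oklo duex iccb cuu slme tscj tkh futn
Final line 7: duex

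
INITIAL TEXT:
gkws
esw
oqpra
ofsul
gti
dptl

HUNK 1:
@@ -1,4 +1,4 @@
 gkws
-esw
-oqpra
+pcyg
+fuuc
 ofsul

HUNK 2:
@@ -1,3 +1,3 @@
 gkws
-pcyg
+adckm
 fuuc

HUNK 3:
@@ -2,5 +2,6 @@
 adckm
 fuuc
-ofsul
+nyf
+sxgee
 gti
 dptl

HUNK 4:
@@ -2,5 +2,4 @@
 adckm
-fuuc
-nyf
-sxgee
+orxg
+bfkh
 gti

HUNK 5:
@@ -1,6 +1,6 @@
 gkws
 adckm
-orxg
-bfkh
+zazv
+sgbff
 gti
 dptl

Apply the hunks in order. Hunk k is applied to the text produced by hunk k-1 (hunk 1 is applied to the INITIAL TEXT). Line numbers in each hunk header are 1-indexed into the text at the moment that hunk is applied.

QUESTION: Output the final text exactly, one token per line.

Hunk 1: at line 1 remove [esw,oqpra] add [pcyg,fuuc] -> 6 lines: gkws pcyg fuuc ofsul gti dptl
Hunk 2: at line 1 remove [pcyg] add [adckm] -> 6 lines: gkws adckm fuuc ofsul gti dptl
Hunk 3: at line 2 remove [ofsul] add [nyf,sxgee] -> 7 lines: gkws adckm fuuc nyf sxgee gti dptl
Hunk 4: at line 2 remove [fuuc,nyf,sxgee] add [orxg,bfkh] -> 6 lines: gkws adckm orxg bfkh gti dptl
Hunk 5: at line 1 remove [orxg,bfkh] add [zazv,sgbff] -> 6 lines: gkws adckm zazv sgbff gti dptl

Answer: gkws
adckm
zazv
sgbff
gti
dptl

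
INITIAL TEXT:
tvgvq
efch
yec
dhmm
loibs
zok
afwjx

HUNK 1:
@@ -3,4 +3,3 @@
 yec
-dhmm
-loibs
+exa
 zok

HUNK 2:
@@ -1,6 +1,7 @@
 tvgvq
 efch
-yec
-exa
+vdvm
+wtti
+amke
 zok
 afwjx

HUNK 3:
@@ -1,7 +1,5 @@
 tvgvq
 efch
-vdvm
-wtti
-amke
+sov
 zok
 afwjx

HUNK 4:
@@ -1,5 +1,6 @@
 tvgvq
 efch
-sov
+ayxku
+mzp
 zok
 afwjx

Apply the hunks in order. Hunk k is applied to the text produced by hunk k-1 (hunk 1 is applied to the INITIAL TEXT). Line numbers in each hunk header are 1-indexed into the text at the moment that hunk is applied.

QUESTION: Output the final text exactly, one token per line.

Hunk 1: at line 3 remove [dhmm,loibs] add [exa] -> 6 lines: tvgvq efch yec exa zok afwjx
Hunk 2: at line 1 remove [yec,exa] add [vdvm,wtti,amke] -> 7 lines: tvgvq efch vdvm wtti amke zok afwjx
Hunk 3: at line 1 remove [vdvm,wtti,amke] add [sov] -> 5 lines: tvgvq efch sov zok afwjx
Hunk 4: at line 1 remove [sov] add [ayxku,mzp] -> 6 lines: tvgvq efch ayxku mzp zok afwjx

Answer: tvgvq
efch
ayxku
mzp
zok
afwjx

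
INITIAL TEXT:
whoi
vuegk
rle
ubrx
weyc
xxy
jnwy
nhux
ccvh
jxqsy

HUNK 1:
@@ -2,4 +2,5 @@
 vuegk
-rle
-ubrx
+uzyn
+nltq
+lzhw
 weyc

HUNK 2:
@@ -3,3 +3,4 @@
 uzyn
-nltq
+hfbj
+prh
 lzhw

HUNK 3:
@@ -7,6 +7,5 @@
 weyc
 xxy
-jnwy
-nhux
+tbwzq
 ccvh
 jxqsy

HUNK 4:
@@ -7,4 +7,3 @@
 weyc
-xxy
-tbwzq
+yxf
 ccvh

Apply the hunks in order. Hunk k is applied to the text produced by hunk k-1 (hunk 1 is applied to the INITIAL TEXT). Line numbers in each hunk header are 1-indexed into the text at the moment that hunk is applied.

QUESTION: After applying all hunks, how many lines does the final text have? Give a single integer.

Answer: 10

Derivation:
Hunk 1: at line 2 remove [rle,ubrx] add [uzyn,nltq,lzhw] -> 11 lines: whoi vuegk uzyn nltq lzhw weyc xxy jnwy nhux ccvh jxqsy
Hunk 2: at line 3 remove [nltq] add [hfbj,prh] -> 12 lines: whoi vuegk uzyn hfbj prh lzhw weyc xxy jnwy nhux ccvh jxqsy
Hunk 3: at line 7 remove [jnwy,nhux] add [tbwzq] -> 11 lines: whoi vuegk uzyn hfbj prh lzhw weyc xxy tbwzq ccvh jxqsy
Hunk 4: at line 7 remove [xxy,tbwzq] add [yxf] -> 10 lines: whoi vuegk uzyn hfbj prh lzhw weyc yxf ccvh jxqsy
Final line count: 10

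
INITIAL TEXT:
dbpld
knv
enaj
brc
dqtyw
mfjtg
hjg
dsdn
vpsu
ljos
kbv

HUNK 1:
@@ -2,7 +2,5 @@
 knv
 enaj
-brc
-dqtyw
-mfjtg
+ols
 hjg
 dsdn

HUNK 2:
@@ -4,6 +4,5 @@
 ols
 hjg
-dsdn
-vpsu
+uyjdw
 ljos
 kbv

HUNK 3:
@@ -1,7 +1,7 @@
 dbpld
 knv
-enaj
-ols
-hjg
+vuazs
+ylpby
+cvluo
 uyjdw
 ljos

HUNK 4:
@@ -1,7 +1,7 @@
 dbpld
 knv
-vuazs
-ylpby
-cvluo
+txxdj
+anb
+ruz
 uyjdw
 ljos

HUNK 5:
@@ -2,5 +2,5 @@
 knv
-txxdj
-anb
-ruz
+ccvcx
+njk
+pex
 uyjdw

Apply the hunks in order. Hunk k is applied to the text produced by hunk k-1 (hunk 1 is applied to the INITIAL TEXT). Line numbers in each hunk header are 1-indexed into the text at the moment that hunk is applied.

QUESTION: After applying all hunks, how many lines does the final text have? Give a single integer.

Answer: 8

Derivation:
Hunk 1: at line 2 remove [brc,dqtyw,mfjtg] add [ols] -> 9 lines: dbpld knv enaj ols hjg dsdn vpsu ljos kbv
Hunk 2: at line 4 remove [dsdn,vpsu] add [uyjdw] -> 8 lines: dbpld knv enaj ols hjg uyjdw ljos kbv
Hunk 3: at line 1 remove [enaj,ols,hjg] add [vuazs,ylpby,cvluo] -> 8 lines: dbpld knv vuazs ylpby cvluo uyjdw ljos kbv
Hunk 4: at line 1 remove [vuazs,ylpby,cvluo] add [txxdj,anb,ruz] -> 8 lines: dbpld knv txxdj anb ruz uyjdw ljos kbv
Hunk 5: at line 2 remove [txxdj,anb,ruz] add [ccvcx,njk,pex] -> 8 lines: dbpld knv ccvcx njk pex uyjdw ljos kbv
Final line count: 8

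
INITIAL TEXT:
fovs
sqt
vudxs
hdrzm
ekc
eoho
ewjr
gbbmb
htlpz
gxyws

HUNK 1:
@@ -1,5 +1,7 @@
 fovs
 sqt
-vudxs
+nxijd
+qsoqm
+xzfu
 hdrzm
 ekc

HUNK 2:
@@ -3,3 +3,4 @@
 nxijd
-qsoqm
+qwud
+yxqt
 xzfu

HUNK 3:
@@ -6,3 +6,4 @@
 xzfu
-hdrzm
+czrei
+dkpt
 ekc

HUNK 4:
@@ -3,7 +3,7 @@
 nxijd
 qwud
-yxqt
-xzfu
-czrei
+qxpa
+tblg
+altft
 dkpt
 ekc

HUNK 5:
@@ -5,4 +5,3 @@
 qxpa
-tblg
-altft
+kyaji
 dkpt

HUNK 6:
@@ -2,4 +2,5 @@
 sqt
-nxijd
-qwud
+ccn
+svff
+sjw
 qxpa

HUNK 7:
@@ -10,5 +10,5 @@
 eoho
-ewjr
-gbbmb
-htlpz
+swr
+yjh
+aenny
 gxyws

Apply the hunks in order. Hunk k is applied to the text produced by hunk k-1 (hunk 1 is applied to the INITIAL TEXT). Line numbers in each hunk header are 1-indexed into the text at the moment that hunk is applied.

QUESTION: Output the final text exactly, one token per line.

Hunk 1: at line 1 remove [vudxs] add [nxijd,qsoqm,xzfu] -> 12 lines: fovs sqt nxijd qsoqm xzfu hdrzm ekc eoho ewjr gbbmb htlpz gxyws
Hunk 2: at line 3 remove [qsoqm] add [qwud,yxqt] -> 13 lines: fovs sqt nxijd qwud yxqt xzfu hdrzm ekc eoho ewjr gbbmb htlpz gxyws
Hunk 3: at line 6 remove [hdrzm] add [czrei,dkpt] -> 14 lines: fovs sqt nxijd qwud yxqt xzfu czrei dkpt ekc eoho ewjr gbbmb htlpz gxyws
Hunk 4: at line 3 remove [yxqt,xzfu,czrei] add [qxpa,tblg,altft] -> 14 lines: fovs sqt nxijd qwud qxpa tblg altft dkpt ekc eoho ewjr gbbmb htlpz gxyws
Hunk 5: at line 5 remove [tblg,altft] add [kyaji] -> 13 lines: fovs sqt nxijd qwud qxpa kyaji dkpt ekc eoho ewjr gbbmb htlpz gxyws
Hunk 6: at line 2 remove [nxijd,qwud] add [ccn,svff,sjw] -> 14 lines: fovs sqt ccn svff sjw qxpa kyaji dkpt ekc eoho ewjr gbbmb htlpz gxyws
Hunk 7: at line 10 remove [ewjr,gbbmb,htlpz] add [swr,yjh,aenny] -> 14 lines: fovs sqt ccn svff sjw qxpa kyaji dkpt ekc eoho swr yjh aenny gxyws

Answer: fovs
sqt
ccn
svff
sjw
qxpa
kyaji
dkpt
ekc
eoho
swr
yjh
aenny
gxyws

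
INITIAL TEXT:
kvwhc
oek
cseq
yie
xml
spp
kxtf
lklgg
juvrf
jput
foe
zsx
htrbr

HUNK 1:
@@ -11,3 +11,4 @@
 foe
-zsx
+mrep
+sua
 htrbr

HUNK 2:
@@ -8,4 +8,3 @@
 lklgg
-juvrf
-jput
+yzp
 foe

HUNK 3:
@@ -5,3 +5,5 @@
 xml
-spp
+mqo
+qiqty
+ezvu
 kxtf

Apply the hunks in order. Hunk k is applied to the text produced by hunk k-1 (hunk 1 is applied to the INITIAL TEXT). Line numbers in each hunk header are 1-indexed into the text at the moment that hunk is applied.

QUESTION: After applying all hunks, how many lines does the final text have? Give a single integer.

Answer: 15

Derivation:
Hunk 1: at line 11 remove [zsx] add [mrep,sua] -> 14 lines: kvwhc oek cseq yie xml spp kxtf lklgg juvrf jput foe mrep sua htrbr
Hunk 2: at line 8 remove [juvrf,jput] add [yzp] -> 13 lines: kvwhc oek cseq yie xml spp kxtf lklgg yzp foe mrep sua htrbr
Hunk 3: at line 5 remove [spp] add [mqo,qiqty,ezvu] -> 15 lines: kvwhc oek cseq yie xml mqo qiqty ezvu kxtf lklgg yzp foe mrep sua htrbr
Final line count: 15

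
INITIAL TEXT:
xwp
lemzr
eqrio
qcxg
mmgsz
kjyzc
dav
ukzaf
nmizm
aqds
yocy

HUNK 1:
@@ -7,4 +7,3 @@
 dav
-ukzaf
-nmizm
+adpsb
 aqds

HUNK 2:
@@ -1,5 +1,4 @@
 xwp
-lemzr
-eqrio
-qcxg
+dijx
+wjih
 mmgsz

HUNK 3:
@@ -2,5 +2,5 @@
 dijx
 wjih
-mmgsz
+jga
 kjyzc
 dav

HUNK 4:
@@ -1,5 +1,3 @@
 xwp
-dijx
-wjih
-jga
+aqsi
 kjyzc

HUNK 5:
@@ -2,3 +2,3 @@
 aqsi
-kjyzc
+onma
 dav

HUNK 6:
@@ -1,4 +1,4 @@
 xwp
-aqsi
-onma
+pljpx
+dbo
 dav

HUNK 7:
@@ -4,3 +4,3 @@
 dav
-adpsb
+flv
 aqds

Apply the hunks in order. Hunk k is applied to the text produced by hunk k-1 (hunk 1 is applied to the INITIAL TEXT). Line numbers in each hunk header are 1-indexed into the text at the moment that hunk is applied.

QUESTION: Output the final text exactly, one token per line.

Hunk 1: at line 7 remove [ukzaf,nmizm] add [adpsb] -> 10 lines: xwp lemzr eqrio qcxg mmgsz kjyzc dav adpsb aqds yocy
Hunk 2: at line 1 remove [lemzr,eqrio,qcxg] add [dijx,wjih] -> 9 lines: xwp dijx wjih mmgsz kjyzc dav adpsb aqds yocy
Hunk 3: at line 2 remove [mmgsz] add [jga] -> 9 lines: xwp dijx wjih jga kjyzc dav adpsb aqds yocy
Hunk 4: at line 1 remove [dijx,wjih,jga] add [aqsi] -> 7 lines: xwp aqsi kjyzc dav adpsb aqds yocy
Hunk 5: at line 2 remove [kjyzc] add [onma] -> 7 lines: xwp aqsi onma dav adpsb aqds yocy
Hunk 6: at line 1 remove [aqsi,onma] add [pljpx,dbo] -> 7 lines: xwp pljpx dbo dav adpsb aqds yocy
Hunk 7: at line 4 remove [adpsb] add [flv] -> 7 lines: xwp pljpx dbo dav flv aqds yocy

Answer: xwp
pljpx
dbo
dav
flv
aqds
yocy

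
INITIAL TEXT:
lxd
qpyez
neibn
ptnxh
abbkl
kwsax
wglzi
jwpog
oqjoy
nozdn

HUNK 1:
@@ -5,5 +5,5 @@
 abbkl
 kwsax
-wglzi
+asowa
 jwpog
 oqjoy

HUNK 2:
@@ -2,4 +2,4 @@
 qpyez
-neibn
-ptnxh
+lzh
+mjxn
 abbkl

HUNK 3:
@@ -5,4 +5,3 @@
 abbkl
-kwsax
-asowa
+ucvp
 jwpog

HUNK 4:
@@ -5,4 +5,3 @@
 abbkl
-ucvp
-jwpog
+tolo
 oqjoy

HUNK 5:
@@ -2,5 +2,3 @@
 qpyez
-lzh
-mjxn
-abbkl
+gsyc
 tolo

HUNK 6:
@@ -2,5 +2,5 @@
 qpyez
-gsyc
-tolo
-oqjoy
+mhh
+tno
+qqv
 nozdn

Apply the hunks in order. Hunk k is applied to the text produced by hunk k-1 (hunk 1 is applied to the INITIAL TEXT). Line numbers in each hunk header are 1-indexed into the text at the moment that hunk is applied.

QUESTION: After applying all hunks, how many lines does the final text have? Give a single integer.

Hunk 1: at line 5 remove [wglzi] add [asowa] -> 10 lines: lxd qpyez neibn ptnxh abbkl kwsax asowa jwpog oqjoy nozdn
Hunk 2: at line 2 remove [neibn,ptnxh] add [lzh,mjxn] -> 10 lines: lxd qpyez lzh mjxn abbkl kwsax asowa jwpog oqjoy nozdn
Hunk 3: at line 5 remove [kwsax,asowa] add [ucvp] -> 9 lines: lxd qpyez lzh mjxn abbkl ucvp jwpog oqjoy nozdn
Hunk 4: at line 5 remove [ucvp,jwpog] add [tolo] -> 8 lines: lxd qpyez lzh mjxn abbkl tolo oqjoy nozdn
Hunk 5: at line 2 remove [lzh,mjxn,abbkl] add [gsyc] -> 6 lines: lxd qpyez gsyc tolo oqjoy nozdn
Hunk 6: at line 2 remove [gsyc,tolo,oqjoy] add [mhh,tno,qqv] -> 6 lines: lxd qpyez mhh tno qqv nozdn
Final line count: 6

Answer: 6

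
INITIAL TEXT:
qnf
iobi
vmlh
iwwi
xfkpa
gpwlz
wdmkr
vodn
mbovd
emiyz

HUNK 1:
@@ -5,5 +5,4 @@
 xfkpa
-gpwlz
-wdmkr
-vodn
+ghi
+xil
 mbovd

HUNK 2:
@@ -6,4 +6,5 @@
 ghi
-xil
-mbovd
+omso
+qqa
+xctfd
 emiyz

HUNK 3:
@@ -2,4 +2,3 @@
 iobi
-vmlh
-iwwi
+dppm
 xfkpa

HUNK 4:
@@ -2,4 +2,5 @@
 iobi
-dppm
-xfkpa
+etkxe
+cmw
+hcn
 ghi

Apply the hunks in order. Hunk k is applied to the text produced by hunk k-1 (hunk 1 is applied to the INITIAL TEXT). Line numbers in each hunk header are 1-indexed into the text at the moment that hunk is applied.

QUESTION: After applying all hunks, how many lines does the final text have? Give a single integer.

Answer: 10

Derivation:
Hunk 1: at line 5 remove [gpwlz,wdmkr,vodn] add [ghi,xil] -> 9 lines: qnf iobi vmlh iwwi xfkpa ghi xil mbovd emiyz
Hunk 2: at line 6 remove [xil,mbovd] add [omso,qqa,xctfd] -> 10 lines: qnf iobi vmlh iwwi xfkpa ghi omso qqa xctfd emiyz
Hunk 3: at line 2 remove [vmlh,iwwi] add [dppm] -> 9 lines: qnf iobi dppm xfkpa ghi omso qqa xctfd emiyz
Hunk 4: at line 2 remove [dppm,xfkpa] add [etkxe,cmw,hcn] -> 10 lines: qnf iobi etkxe cmw hcn ghi omso qqa xctfd emiyz
Final line count: 10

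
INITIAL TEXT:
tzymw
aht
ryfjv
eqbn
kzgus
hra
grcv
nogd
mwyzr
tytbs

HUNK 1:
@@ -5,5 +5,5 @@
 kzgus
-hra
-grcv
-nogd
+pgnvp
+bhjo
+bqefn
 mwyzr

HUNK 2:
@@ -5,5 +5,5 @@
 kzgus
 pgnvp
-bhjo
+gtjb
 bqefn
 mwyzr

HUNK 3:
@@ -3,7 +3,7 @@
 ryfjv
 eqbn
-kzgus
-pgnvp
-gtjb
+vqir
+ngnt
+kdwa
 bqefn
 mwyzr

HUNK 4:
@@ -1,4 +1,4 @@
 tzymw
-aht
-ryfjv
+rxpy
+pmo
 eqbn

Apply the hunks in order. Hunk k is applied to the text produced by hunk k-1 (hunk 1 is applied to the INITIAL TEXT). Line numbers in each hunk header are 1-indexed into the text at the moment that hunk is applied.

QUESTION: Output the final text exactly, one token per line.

Answer: tzymw
rxpy
pmo
eqbn
vqir
ngnt
kdwa
bqefn
mwyzr
tytbs

Derivation:
Hunk 1: at line 5 remove [hra,grcv,nogd] add [pgnvp,bhjo,bqefn] -> 10 lines: tzymw aht ryfjv eqbn kzgus pgnvp bhjo bqefn mwyzr tytbs
Hunk 2: at line 5 remove [bhjo] add [gtjb] -> 10 lines: tzymw aht ryfjv eqbn kzgus pgnvp gtjb bqefn mwyzr tytbs
Hunk 3: at line 3 remove [kzgus,pgnvp,gtjb] add [vqir,ngnt,kdwa] -> 10 lines: tzymw aht ryfjv eqbn vqir ngnt kdwa bqefn mwyzr tytbs
Hunk 4: at line 1 remove [aht,ryfjv] add [rxpy,pmo] -> 10 lines: tzymw rxpy pmo eqbn vqir ngnt kdwa bqefn mwyzr tytbs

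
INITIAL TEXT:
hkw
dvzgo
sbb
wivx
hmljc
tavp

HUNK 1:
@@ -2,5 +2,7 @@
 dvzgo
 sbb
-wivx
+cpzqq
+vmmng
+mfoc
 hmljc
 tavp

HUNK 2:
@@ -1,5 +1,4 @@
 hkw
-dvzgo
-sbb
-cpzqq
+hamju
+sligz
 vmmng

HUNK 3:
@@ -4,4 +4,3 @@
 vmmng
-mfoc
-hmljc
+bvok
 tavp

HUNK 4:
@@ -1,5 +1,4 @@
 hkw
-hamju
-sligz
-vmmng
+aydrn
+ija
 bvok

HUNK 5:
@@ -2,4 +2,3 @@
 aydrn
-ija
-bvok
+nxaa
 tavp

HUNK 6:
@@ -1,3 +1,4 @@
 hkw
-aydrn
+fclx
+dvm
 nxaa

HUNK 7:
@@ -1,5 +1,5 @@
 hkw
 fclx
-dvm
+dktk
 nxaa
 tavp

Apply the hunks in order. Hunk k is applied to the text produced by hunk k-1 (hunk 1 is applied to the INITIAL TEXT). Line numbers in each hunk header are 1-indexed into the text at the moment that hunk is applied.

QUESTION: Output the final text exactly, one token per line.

Hunk 1: at line 2 remove [wivx] add [cpzqq,vmmng,mfoc] -> 8 lines: hkw dvzgo sbb cpzqq vmmng mfoc hmljc tavp
Hunk 2: at line 1 remove [dvzgo,sbb,cpzqq] add [hamju,sligz] -> 7 lines: hkw hamju sligz vmmng mfoc hmljc tavp
Hunk 3: at line 4 remove [mfoc,hmljc] add [bvok] -> 6 lines: hkw hamju sligz vmmng bvok tavp
Hunk 4: at line 1 remove [hamju,sligz,vmmng] add [aydrn,ija] -> 5 lines: hkw aydrn ija bvok tavp
Hunk 5: at line 2 remove [ija,bvok] add [nxaa] -> 4 lines: hkw aydrn nxaa tavp
Hunk 6: at line 1 remove [aydrn] add [fclx,dvm] -> 5 lines: hkw fclx dvm nxaa tavp
Hunk 7: at line 1 remove [dvm] add [dktk] -> 5 lines: hkw fclx dktk nxaa tavp

Answer: hkw
fclx
dktk
nxaa
tavp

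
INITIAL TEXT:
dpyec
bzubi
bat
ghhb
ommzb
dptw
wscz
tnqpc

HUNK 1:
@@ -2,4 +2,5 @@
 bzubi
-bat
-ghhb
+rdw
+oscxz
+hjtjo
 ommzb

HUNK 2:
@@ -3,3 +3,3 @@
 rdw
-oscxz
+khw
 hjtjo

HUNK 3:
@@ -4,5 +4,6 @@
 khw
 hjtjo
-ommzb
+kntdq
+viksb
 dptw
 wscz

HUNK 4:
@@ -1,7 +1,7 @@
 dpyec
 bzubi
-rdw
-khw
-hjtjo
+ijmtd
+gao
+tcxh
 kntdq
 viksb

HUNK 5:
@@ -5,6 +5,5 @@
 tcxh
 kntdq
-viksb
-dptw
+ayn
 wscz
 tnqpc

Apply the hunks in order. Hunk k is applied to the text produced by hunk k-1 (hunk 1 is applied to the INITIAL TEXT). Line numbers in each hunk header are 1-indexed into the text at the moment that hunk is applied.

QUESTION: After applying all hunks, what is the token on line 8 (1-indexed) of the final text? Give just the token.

Hunk 1: at line 2 remove [bat,ghhb] add [rdw,oscxz,hjtjo] -> 9 lines: dpyec bzubi rdw oscxz hjtjo ommzb dptw wscz tnqpc
Hunk 2: at line 3 remove [oscxz] add [khw] -> 9 lines: dpyec bzubi rdw khw hjtjo ommzb dptw wscz tnqpc
Hunk 3: at line 4 remove [ommzb] add [kntdq,viksb] -> 10 lines: dpyec bzubi rdw khw hjtjo kntdq viksb dptw wscz tnqpc
Hunk 4: at line 1 remove [rdw,khw,hjtjo] add [ijmtd,gao,tcxh] -> 10 lines: dpyec bzubi ijmtd gao tcxh kntdq viksb dptw wscz tnqpc
Hunk 5: at line 5 remove [viksb,dptw] add [ayn] -> 9 lines: dpyec bzubi ijmtd gao tcxh kntdq ayn wscz tnqpc
Final line 8: wscz

Answer: wscz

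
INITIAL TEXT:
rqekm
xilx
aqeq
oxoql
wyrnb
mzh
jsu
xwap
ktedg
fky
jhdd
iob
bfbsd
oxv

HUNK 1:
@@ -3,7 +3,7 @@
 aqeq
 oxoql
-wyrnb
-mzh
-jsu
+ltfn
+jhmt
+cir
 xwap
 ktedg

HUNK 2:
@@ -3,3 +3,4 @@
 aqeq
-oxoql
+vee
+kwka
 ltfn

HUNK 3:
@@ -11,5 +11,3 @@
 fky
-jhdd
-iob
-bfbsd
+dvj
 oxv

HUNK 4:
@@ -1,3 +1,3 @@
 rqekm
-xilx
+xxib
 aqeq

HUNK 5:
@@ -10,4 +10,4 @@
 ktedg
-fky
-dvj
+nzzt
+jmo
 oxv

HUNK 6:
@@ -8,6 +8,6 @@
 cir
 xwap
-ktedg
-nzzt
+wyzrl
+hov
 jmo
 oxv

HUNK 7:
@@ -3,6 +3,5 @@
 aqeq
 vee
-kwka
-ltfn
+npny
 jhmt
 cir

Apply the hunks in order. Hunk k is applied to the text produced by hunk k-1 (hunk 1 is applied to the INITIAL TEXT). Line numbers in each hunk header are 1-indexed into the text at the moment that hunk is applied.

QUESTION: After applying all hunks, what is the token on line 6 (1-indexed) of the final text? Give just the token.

Hunk 1: at line 3 remove [wyrnb,mzh,jsu] add [ltfn,jhmt,cir] -> 14 lines: rqekm xilx aqeq oxoql ltfn jhmt cir xwap ktedg fky jhdd iob bfbsd oxv
Hunk 2: at line 3 remove [oxoql] add [vee,kwka] -> 15 lines: rqekm xilx aqeq vee kwka ltfn jhmt cir xwap ktedg fky jhdd iob bfbsd oxv
Hunk 3: at line 11 remove [jhdd,iob,bfbsd] add [dvj] -> 13 lines: rqekm xilx aqeq vee kwka ltfn jhmt cir xwap ktedg fky dvj oxv
Hunk 4: at line 1 remove [xilx] add [xxib] -> 13 lines: rqekm xxib aqeq vee kwka ltfn jhmt cir xwap ktedg fky dvj oxv
Hunk 5: at line 10 remove [fky,dvj] add [nzzt,jmo] -> 13 lines: rqekm xxib aqeq vee kwka ltfn jhmt cir xwap ktedg nzzt jmo oxv
Hunk 6: at line 8 remove [ktedg,nzzt] add [wyzrl,hov] -> 13 lines: rqekm xxib aqeq vee kwka ltfn jhmt cir xwap wyzrl hov jmo oxv
Hunk 7: at line 3 remove [kwka,ltfn] add [npny] -> 12 lines: rqekm xxib aqeq vee npny jhmt cir xwap wyzrl hov jmo oxv
Final line 6: jhmt

Answer: jhmt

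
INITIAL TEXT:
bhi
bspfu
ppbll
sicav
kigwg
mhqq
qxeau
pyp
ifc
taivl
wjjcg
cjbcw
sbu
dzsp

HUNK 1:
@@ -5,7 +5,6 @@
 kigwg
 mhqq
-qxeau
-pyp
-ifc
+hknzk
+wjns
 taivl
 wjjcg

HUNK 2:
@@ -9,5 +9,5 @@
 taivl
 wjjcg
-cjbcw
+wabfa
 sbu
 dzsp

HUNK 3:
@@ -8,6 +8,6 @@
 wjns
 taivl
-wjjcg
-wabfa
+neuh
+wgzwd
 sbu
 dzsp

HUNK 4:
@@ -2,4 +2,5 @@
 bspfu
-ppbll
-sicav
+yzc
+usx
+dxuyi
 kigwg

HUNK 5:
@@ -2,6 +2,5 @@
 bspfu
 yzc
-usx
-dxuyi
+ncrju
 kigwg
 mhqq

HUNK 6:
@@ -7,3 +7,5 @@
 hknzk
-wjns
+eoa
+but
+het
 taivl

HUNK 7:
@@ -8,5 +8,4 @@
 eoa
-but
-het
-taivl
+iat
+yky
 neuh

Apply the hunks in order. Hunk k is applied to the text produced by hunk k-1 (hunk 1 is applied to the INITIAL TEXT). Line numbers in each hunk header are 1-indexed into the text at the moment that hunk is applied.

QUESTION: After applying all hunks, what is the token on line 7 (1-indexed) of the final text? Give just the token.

Hunk 1: at line 5 remove [qxeau,pyp,ifc] add [hknzk,wjns] -> 13 lines: bhi bspfu ppbll sicav kigwg mhqq hknzk wjns taivl wjjcg cjbcw sbu dzsp
Hunk 2: at line 9 remove [cjbcw] add [wabfa] -> 13 lines: bhi bspfu ppbll sicav kigwg mhqq hknzk wjns taivl wjjcg wabfa sbu dzsp
Hunk 3: at line 8 remove [wjjcg,wabfa] add [neuh,wgzwd] -> 13 lines: bhi bspfu ppbll sicav kigwg mhqq hknzk wjns taivl neuh wgzwd sbu dzsp
Hunk 4: at line 2 remove [ppbll,sicav] add [yzc,usx,dxuyi] -> 14 lines: bhi bspfu yzc usx dxuyi kigwg mhqq hknzk wjns taivl neuh wgzwd sbu dzsp
Hunk 5: at line 2 remove [usx,dxuyi] add [ncrju] -> 13 lines: bhi bspfu yzc ncrju kigwg mhqq hknzk wjns taivl neuh wgzwd sbu dzsp
Hunk 6: at line 7 remove [wjns] add [eoa,but,het] -> 15 lines: bhi bspfu yzc ncrju kigwg mhqq hknzk eoa but het taivl neuh wgzwd sbu dzsp
Hunk 7: at line 8 remove [but,het,taivl] add [iat,yky] -> 14 lines: bhi bspfu yzc ncrju kigwg mhqq hknzk eoa iat yky neuh wgzwd sbu dzsp
Final line 7: hknzk

Answer: hknzk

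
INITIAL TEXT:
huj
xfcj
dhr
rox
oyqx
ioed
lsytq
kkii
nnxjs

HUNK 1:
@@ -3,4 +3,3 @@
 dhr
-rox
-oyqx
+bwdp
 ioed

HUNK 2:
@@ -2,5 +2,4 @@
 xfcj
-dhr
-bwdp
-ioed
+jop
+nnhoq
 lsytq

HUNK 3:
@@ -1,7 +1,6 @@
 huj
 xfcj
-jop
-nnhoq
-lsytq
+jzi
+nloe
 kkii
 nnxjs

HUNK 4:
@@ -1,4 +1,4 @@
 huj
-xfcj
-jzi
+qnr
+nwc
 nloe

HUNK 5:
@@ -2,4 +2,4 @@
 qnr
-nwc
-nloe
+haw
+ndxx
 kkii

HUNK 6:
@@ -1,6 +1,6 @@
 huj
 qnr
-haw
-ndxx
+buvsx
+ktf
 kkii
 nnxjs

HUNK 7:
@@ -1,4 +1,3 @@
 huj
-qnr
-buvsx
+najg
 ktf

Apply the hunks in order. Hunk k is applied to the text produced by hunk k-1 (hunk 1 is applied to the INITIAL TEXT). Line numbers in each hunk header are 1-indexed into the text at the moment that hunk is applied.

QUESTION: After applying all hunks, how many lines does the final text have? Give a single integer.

Answer: 5

Derivation:
Hunk 1: at line 3 remove [rox,oyqx] add [bwdp] -> 8 lines: huj xfcj dhr bwdp ioed lsytq kkii nnxjs
Hunk 2: at line 2 remove [dhr,bwdp,ioed] add [jop,nnhoq] -> 7 lines: huj xfcj jop nnhoq lsytq kkii nnxjs
Hunk 3: at line 1 remove [jop,nnhoq,lsytq] add [jzi,nloe] -> 6 lines: huj xfcj jzi nloe kkii nnxjs
Hunk 4: at line 1 remove [xfcj,jzi] add [qnr,nwc] -> 6 lines: huj qnr nwc nloe kkii nnxjs
Hunk 5: at line 2 remove [nwc,nloe] add [haw,ndxx] -> 6 lines: huj qnr haw ndxx kkii nnxjs
Hunk 6: at line 1 remove [haw,ndxx] add [buvsx,ktf] -> 6 lines: huj qnr buvsx ktf kkii nnxjs
Hunk 7: at line 1 remove [qnr,buvsx] add [najg] -> 5 lines: huj najg ktf kkii nnxjs
Final line count: 5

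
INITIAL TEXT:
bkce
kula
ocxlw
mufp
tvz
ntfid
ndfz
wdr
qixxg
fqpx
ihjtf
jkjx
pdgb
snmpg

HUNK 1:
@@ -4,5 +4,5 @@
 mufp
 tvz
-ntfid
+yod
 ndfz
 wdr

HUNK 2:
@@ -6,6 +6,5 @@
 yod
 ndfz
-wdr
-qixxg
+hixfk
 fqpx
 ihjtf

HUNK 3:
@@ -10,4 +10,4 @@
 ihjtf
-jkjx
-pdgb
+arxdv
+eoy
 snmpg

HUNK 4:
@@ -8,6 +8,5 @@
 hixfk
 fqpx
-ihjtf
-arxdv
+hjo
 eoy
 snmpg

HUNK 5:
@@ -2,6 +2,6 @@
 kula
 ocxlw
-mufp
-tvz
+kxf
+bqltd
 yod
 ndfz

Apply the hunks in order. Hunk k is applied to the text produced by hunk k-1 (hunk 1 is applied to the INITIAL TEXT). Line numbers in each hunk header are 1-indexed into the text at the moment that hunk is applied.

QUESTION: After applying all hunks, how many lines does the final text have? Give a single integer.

Hunk 1: at line 4 remove [ntfid] add [yod] -> 14 lines: bkce kula ocxlw mufp tvz yod ndfz wdr qixxg fqpx ihjtf jkjx pdgb snmpg
Hunk 2: at line 6 remove [wdr,qixxg] add [hixfk] -> 13 lines: bkce kula ocxlw mufp tvz yod ndfz hixfk fqpx ihjtf jkjx pdgb snmpg
Hunk 3: at line 10 remove [jkjx,pdgb] add [arxdv,eoy] -> 13 lines: bkce kula ocxlw mufp tvz yod ndfz hixfk fqpx ihjtf arxdv eoy snmpg
Hunk 4: at line 8 remove [ihjtf,arxdv] add [hjo] -> 12 lines: bkce kula ocxlw mufp tvz yod ndfz hixfk fqpx hjo eoy snmpg
Hunk 5: at line 2 remove [mufp,tvz] add [kxf,bqltd] -> 12 lines: bkce kula ocxlw kxf bqltd yod ndfz hixfk fqpx hjo eoy snmpg
Final line count: 12

Answer: 12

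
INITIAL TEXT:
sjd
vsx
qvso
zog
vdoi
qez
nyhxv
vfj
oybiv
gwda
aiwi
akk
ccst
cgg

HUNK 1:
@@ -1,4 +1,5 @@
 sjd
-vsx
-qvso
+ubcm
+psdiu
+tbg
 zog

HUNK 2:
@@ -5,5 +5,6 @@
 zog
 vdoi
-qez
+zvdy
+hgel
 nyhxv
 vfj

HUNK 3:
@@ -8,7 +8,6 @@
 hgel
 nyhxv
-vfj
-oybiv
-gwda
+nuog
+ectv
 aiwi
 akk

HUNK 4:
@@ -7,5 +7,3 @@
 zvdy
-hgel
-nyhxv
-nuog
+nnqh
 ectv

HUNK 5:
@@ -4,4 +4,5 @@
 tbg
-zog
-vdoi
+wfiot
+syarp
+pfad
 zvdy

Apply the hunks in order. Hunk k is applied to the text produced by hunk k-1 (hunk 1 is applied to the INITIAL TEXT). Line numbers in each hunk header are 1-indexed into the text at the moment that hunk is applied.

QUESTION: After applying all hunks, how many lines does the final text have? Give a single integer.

Hunk 1: at line 1 remove [vsx,qvso] add [ubcm,psdiu,tbg] -> 15 lines: sjd ubcm psdiu tbg zog vdoi qez nyhxv vfj oybiv gwda aiwi akk ccst cgg
Hunk 2: at line 5 remove [qez] add [zvdy,hgel] -> 16 lines: sjd ubcm psdiu tbg zog vdoi zvdy hgel nyhxv vfj oybiv gwda aiwi akk ccst cgg
Hunk 3: at line 8 remove [vfj,oybiv,gwda] add [nuog,ectv] -> 15 lines: sjd ubcm psdiu tbg zog vdoi zvdy hgel nyhxv nuog ectv aiwi akk ccst cgg
Hunk 4: at line 7 remove [hgel,nyhxv,nuog] add [nnqh] -> 13 lines: sjd ubcm psdiu tbg zog vdoi zvdy nnqh ectv aiwi akk ccst cgg
Hunk 5: at line 4 remove [zog,vdoi] add [wfiot,syarp,pfad] -> 14 lines: sjd ubcm psdiu tbg wfiot syarp pfad zvdy nnqh ectv aiwi akk ccst cgg
Final line count: 14

Answer: 14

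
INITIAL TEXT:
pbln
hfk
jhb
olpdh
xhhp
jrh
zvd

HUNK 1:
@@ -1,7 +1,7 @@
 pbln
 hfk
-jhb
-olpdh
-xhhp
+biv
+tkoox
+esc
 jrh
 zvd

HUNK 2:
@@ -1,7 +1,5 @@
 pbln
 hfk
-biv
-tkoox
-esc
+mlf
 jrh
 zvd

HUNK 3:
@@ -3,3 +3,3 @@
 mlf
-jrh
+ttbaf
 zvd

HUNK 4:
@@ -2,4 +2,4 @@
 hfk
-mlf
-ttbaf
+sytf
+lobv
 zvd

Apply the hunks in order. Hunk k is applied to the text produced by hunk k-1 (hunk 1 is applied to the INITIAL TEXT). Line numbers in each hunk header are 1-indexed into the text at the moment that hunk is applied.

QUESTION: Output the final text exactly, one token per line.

Answer: pbln
hfk
sytf
lobv
zvd

Derivation:
Hunk 1: at line 1 remove [jhb,olpdh,xhhp] add [biv,tkoox,esc] -> 7 lines: pbln hfk biv tkoox esc jrh zvd
Hunk 2: at line 1 remove [biv,tkoox,esc] add [mlf] -> 5 lines: pbln hfk mlf jrh zvd
Hunk 3: at line 3 remove [jrh] add [ttbaf] -> 5 lines: pbln hfk mlf ttbaf zvd
Hunk 4: at line 2 remove [mlf,ttbaf] add [sytf,lobv] -> 5 lines: pbln hfk sytf lobv zvd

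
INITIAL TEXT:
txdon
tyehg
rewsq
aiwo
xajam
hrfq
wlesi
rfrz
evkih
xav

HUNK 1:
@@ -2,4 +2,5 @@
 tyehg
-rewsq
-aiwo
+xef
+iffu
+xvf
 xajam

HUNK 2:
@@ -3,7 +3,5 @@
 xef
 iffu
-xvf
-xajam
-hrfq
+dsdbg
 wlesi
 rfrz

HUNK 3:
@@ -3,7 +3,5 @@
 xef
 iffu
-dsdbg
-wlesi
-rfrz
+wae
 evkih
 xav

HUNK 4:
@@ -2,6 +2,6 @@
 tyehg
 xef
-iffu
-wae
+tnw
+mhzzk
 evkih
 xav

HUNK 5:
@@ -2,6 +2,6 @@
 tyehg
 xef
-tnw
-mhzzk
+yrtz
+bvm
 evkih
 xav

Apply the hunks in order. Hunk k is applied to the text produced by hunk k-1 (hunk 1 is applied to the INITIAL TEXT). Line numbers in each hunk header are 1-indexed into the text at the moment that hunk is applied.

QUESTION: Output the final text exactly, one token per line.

Hunk 1: at line 2 remove [rewsq,aiwo] add [xef,iffu,xvf] -> 11 lines: txdon tyehg xef iffu xvf xajam hrfq wlesi rfrz evkih xav
Hunk 2: at line 3 remove [xvf,xajam,hrfq] add [dsdbg] -> 9 lines: txdon tyehg xef iffu dsdbg wlesi rfrz evkih xav
Hunk 3: at line 3 remove [dsdbg,wlesi,rfrz] add [wae] -> 7 lines: txdon tyehg xef iffu wae evkih xav
Hunk 4: at line 2 remove [iffu,wae] add [tnw,mhzzk] -> 7 lines: txdon tyehg xef tnw mhzzk evkih xav
Hunk 5: at line 2 remove [tnw,mhzzk] add [yrtz,bvm] -> 7 lines: txdon tyehg xef yrtz bvm evkih xav

Answer: txdon
tyehg
xef
yrtz
bvm
evkih
xav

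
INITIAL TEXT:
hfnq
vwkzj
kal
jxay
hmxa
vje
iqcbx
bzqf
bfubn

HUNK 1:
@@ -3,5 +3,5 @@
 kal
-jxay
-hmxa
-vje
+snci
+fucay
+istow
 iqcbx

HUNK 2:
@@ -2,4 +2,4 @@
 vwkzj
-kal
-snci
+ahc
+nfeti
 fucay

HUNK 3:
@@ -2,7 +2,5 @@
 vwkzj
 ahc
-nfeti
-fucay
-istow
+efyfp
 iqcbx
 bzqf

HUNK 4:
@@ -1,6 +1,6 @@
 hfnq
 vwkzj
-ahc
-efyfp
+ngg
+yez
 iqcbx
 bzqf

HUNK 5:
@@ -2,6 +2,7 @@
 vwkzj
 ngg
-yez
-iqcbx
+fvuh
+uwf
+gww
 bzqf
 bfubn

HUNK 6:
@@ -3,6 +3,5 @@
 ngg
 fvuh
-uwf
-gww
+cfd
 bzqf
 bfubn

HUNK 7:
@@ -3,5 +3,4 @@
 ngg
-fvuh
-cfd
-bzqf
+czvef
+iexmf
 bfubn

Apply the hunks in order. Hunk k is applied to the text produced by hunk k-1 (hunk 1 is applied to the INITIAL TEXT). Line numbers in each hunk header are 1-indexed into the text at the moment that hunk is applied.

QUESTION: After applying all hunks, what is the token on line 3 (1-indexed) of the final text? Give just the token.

Hunk 1: at line 3 remove [jxay,hmxa,vje] add [snci,fucay,istow] -> 9 lines: hfnq vwkzj kal snci fucay istow iqcbx bzqf bfubn
Hunk 2: at line 2 remove [kal,snci] add [ahc,nfeti] -> 9 lines: hfnq vwkzj ahc nfeti fucay istow iqcbx bzqf bfubn
Hunk 3: at line 2 remove [nfeti,fucay,istow] add [efyfp] -> 7 lines: hfnq vwkzj ahc efyfp iqcbx bzqf bfubn
Hunk 4: at line 1 remove [ahc,efyfp] add [ngg,yez] -> 7 lines: hfnq vwkzj ngg yez iqcbx bzqf bfubn
Hunk 5: at line 2 remove [yez,iqcbx] add [fvuh,uwf,gww] -> 8 lines: hfnq vwkzj ngg fvuh uwf gww bzqf bfubn
Hunk 6: at line 3 remove [uwf,gww] add [cfd] -> 7 lines: hfnq vwkzj ngg fvuh cfd bzqf bfubn
Hunk 7: at line 3 remove [fvuh,cfd,bzqf] add [czvef,iexmf] -> 6 lines: hfnq vwkzj ngg czvef iexmf bfubn
Final line 3: ngg

Answer: ngg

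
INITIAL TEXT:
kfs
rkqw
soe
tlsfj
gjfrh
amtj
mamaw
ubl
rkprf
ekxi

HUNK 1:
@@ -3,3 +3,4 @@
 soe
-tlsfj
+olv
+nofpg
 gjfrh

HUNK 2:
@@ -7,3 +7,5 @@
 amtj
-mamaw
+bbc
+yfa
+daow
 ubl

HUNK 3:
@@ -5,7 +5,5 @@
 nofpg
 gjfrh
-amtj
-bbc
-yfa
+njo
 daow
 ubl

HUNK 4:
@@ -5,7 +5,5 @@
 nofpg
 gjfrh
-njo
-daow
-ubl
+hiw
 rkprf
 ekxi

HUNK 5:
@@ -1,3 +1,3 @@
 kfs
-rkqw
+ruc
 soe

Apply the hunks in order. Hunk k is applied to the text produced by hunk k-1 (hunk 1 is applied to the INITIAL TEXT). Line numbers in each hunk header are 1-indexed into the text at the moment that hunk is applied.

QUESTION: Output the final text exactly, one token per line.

Answer: kfs
ruc
soe
olv
nofpg
gjfrh
hiw
rkprf
ekxi

Derivation:
Hunk 1: at line 3 remove [tlsfj] add [olv,nofpg] -> 11 lines: kfs rkqw soe olv nofpg gjfrh amtj mamaw ubl rkprf ekxi
Hunk 2: at line 7 remove [mamaw] add [bbc,yfa,daow] -> 13 lines: kfs rkqw soe olv nofpg gjfrh amtj bbc yfa daow ubl rkprf ekxi
Hunk 3: at line 5 remove [amtj,bbc,yfa] add [njo] -> 11 lines: kfs rkqw soe olv nofpg gjfrh njo daow ubl rkprf ekxi
Hunk 4: at line 5 remove [njo,daow,ubl] add [hiw] -> 9 lines: kfs rkqw soe olv nofpg gjfrh hiw rkprf ekxi
Hunk 5: at line 1 remove [rkqw] add [ruc] -> 9 lines: kfs ruc soe olv nofpg gjfrh hiw rkprf ekxi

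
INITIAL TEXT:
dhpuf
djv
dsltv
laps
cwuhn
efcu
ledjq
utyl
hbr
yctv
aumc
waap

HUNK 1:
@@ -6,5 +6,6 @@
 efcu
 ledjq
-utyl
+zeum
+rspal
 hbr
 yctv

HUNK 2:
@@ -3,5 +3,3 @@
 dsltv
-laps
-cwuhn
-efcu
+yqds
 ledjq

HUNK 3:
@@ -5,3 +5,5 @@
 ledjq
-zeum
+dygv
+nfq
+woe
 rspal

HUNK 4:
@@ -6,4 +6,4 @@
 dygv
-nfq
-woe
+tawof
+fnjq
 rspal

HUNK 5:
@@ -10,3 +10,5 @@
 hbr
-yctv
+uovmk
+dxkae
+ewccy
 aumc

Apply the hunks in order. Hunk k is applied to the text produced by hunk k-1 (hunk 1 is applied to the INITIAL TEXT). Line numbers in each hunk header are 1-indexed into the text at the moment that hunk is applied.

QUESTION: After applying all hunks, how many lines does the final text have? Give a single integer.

Answer: 15

Derivation:
Hunk 1: at line 6 remove [utyl] add [zeum,rspal] -> 13 lines: dhpuf djv dsltv laps cwuhn efcu ledjq zeum rspal hbr yctv aumc waap
Hunk 2: at line 3 remove [laps,cwuhn,efcu] add [yqds] -> 11 lines: dhpuf djv dsltv yqds ledjq zeum rspal hbr yctv aumc waap
Hunk 3: at line 5 remove [zeum] add [dygv,nfq,woe] -> 13 lines: dhpuf djv dsltv yqds ledjq dygv nfq woe rspal hbr yctv aumc waap
Hunk 4: at line 6 remove [nfq,woe] add [tawof,fnjq] -> 13 lines: dhpuf djv dsltv yqds ledjq dygv tawof fnjq rspal hbr yctv aumc waap
Hunk 5: at line 10 remove [yctv] add [uovmk,dxkae,ewccy] -> 15 lines: dhpuf djv dsltv yqds ledjq dygv tawof fnjq rspal hbr uovmk dxkae ewccy aumc waap
Final line count: 15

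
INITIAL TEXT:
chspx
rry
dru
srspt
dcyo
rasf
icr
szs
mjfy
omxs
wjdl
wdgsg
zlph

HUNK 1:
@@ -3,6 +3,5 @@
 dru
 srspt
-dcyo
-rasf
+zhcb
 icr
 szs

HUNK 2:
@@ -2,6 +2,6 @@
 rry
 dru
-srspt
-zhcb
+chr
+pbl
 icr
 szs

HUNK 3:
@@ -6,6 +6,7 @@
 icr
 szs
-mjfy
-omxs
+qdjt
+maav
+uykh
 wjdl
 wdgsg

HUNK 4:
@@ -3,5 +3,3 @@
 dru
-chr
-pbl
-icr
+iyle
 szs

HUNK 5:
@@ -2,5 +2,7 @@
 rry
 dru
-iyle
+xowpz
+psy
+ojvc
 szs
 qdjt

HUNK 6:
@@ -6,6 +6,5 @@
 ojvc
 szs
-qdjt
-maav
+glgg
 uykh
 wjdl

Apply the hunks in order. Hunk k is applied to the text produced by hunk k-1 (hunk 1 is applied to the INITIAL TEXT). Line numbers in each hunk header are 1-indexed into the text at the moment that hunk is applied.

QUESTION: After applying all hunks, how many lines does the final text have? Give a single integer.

Answer: 12

Derivation:
Hunk 1: at line 3 remove [dcyo,rasf] add [zhcb] -> 12 lines: chspx rry dru srspt zhcb icr szs mjfy omxs wjdl wdgsg zlph
Hunk 2: at line 2 remove [srspt,zhcb] add [chr,pbl] -> 12 lines: chspx rry dru chr pbl icr szs mjfy omxs wjdl wdgsg zlph
Hunk 3: at line 6 remove [mjfy,omxs] add [qdjt,maav,uykh] -> 13 lines: chspx rry dru chr pbl icr szs qdjt maav uykh wjdl wdgsg zlph
Hunk 4: at line 3 remove [chr,pbl,icr] add [iyle] -> 11 lines: chspx rry dru iyle szs qdjt maav uykh wjdl wdgsg zlph
Hunk 5: at line 2 remove [iyle] add [xowpz,psy,ojvc] -> 13 lines: chspx rry dru xowpz psy ojvc szs qdjt maav uykh wjdl wdgsg zlph
Hunk 6: at line 6 remove [qdjt,maav] add [glgg] -> 12 lines: chspx rry dru xowpz psy ojvc szs glgg uykh wjdl wdgsg zlph
Final line count: 12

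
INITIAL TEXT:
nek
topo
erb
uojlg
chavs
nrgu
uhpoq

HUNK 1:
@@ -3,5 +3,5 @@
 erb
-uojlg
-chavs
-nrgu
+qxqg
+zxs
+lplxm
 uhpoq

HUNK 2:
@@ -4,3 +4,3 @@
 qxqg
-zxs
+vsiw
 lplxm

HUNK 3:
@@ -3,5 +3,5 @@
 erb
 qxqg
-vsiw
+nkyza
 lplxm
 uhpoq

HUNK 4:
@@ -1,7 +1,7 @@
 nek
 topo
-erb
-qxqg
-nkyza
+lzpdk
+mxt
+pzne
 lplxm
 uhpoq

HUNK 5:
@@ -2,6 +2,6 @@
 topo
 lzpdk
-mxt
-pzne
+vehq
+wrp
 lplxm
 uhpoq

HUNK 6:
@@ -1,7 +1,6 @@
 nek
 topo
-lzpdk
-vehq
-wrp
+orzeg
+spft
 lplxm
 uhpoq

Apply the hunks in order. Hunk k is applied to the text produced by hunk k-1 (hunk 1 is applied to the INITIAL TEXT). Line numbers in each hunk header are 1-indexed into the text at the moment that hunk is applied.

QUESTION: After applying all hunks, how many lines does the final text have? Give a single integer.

Hunk 1: at line 3 remove [uojlg,chavs,nrgu] add [qxqg,zxs,lplxm] -> 7 lines: nek topo erb qxqg zxs lplxm uhpoq
Hunk 2: at line 4 remove [zxs] add [vsiw] -> 7 lines: nek topo erb qxqg vsiw lplxm uhpoq
Hunk 3: at line 3 remove [vsiw] add [nkyza] -> 7 lines: nek topo erb qxqg nkyza lplxm uhpoq
Hunk 4: at line 1 remove [erb,qxqg,nkyza] add [lzpdk,mxt,pzne] -> 7 lines: nek topo lzpdk mxt pzne lplxm uhpoq
Hunk 5: at line 2 remove [mxt,pzne] add [vehq,wrp] -> 7 lines: nek topo lzpdk vehq wrp lplxm uhpoq
Hunk 6: at line 1 remove [lzpdk,vehq,wrp] add [orzeg,spft] -> 6 lines: nek topo orzeg spft lplxm uhpoq
Final line count: 6

Answer: 6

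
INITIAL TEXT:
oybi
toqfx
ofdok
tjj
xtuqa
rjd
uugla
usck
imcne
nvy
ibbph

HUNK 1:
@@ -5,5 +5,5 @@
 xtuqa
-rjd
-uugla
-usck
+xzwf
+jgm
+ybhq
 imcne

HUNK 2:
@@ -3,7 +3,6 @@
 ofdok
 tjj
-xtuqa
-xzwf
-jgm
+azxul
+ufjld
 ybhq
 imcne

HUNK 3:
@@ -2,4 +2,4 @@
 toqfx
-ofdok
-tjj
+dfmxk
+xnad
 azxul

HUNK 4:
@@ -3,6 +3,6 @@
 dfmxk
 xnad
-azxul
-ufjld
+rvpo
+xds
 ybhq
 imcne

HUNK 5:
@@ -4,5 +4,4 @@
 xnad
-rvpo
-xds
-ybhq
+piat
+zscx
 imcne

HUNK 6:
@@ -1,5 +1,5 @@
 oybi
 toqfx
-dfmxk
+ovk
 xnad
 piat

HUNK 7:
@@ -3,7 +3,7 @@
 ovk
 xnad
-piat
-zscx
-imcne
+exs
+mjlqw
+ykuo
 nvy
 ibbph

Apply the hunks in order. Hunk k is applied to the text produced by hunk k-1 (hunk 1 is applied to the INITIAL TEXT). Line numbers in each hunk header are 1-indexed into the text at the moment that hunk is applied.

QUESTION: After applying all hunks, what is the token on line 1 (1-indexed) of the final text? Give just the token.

Hunk 1: at line 5 remove [rjd,uugla,usck] add [xzwf,jgm,ybhq] -> 11 lines: oybi toqfx ofdok tjj xtuqa xzwf jgm ybhq imcne nvy ibbph
Hunk 2: at line 3 remove [xtuqa,xzwf,jgm] add [azxul,ufjld] -> 10 lines: oybi toqfx ofdok tjj azxul ufjld ybhq imcne nvy ibbph
Hunk 3: at line 2 remove [ofdok,tjj] add [dfmxk,xnad] -> 10 lines: oybi toqfx dfmxk xnad azxul ufjld ybhq imcne nvy ibbph
Hunk 4: at line 3 remove [azxul,ufjld] add [rvpo,xds] -> 10 lines: oybi toqfx dfmxk xnad rvpo xds ybhq imcne nvy ibbph
Hunk 5: at line 4 remove [rvpo,xds,ybhq] add [piat,zscx] -> 9 lines: oybi toqfx dfmxk xnad piat zscx imcne nvy ibbph
Hunk 6: at line 1 remove [dfmxk] add [ovk] -> 9 lines: oybi toqfx ovk xnad piat zscx imcne nvy ibbph
Hunk 7: at line 3 remove [piat,zscx,imcne] add [exs,mjlqw,ykuo] -> 9 lines: oybi toqfx ovk xnad exs mjlqw ykuo nvy ibbph
Final line 1: oybi

Answer: oybi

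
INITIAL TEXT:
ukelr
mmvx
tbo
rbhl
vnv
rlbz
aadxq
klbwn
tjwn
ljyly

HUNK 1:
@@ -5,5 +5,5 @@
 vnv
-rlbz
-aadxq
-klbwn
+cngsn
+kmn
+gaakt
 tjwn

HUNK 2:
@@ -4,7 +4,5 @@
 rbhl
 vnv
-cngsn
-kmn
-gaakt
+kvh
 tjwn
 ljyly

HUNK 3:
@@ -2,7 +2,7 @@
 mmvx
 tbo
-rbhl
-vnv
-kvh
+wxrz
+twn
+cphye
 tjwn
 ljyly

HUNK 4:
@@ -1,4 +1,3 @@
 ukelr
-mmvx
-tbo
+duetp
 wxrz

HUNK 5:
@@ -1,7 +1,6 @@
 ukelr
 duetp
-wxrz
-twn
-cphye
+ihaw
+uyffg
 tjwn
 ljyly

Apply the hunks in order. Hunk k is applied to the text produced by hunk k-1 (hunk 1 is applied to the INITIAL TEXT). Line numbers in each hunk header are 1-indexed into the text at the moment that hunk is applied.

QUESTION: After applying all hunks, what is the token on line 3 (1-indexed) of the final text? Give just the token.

Answer: ihaw

Derivation:
Hunk 1: at line 5 remove [rlbz,aadxq,klbwn] add [cngsn,kmn,gaakt] -> 10 lines: ukelr mmvx tbo rbhl vnv cngsn kmn gaakt tjwn ljyly
Hunk 2: at line 4 remove [cngsn,kmn,gaakt] add [kvh] -> 8 lines: ukelr mmvx tbo rbhl vnv kvh tjwn ljyly
Hunk 3: at line 2 remove [rbhl,vnv,kvh] add [wxrz,twn,cphye] -> 8 lines: ukelr mmvx tbo wxrz twn cphye tjwn ljyly
Hunk 4: at line 1 remove [mmvx,tbo] add [duetp] -> 7 lines: ukelr duetp wxrz twn cphye tjwn ljyly
Hunk 5: at line 1 remove [wxrz,twn,cphye] add [ihaw,uyffg] -> 6 lines: ukelr duetp ihaw uyffg tjwn ljyly
Final line 3: ihaw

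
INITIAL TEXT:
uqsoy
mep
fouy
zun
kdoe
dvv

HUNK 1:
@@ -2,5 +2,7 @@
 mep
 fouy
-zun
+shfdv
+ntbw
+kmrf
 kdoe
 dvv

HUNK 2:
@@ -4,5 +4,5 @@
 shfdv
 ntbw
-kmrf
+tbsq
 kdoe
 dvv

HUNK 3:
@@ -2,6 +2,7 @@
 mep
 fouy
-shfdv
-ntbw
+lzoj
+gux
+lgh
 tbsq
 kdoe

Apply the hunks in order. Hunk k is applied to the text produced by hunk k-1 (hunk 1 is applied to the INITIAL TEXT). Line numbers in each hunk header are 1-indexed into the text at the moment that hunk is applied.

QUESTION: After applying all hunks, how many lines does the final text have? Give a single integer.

Answer: 9

Derivation:
Hunk 1: at line 2 remove [zun] add [shfdv,ntbw,kmrf] -> 8 lines: uqsoy mep fouy shfdv ntbw kmrf kdoe dvv
Hunk 2: at line 4 remove [kmrf] add [tbsq] -> 8 lines: uqsoy mep fouy shfdv ntbw tbsq kdoe dvv
Hunk 3: at line 2 remove [shfdv,ntbw] add [lzoj,gux,lgh] -> 9 lines: uqsoy mep fouy lzoj gux lgh tbsq kdoe dvv
Final line count: 9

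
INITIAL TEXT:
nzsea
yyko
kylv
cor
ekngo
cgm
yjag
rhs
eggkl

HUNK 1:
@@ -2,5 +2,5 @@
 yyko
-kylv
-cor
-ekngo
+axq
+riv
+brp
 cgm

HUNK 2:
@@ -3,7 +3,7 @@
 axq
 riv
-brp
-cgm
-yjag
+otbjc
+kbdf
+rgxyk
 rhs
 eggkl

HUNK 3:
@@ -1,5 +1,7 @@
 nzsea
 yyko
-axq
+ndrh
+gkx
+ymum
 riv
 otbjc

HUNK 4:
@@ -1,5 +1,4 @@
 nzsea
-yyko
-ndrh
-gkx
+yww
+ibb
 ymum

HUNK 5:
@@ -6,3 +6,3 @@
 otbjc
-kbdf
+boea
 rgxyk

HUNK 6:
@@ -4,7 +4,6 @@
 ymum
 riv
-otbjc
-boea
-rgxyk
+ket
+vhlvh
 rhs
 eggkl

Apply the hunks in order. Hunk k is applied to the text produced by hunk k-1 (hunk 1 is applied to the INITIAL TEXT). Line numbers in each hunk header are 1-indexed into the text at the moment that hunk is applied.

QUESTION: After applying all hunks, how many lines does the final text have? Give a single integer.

Answer: 9

Derivation:
Hunk 1: at line 2 remove [kylv,cor,ekngo] add [axq,riv,brp] -> 9 lines: nzsea yyko axq riv brp cgm yjag rhs eggkl
Hunk 2: at line 3 remove [brp,cgm,yjag] add [otbjc,kbdf,rgxyk] -> 9 lines: nzsea yyko axq riv otbjc kbdf rgxyk rhs eggkl
Hunk 3: at line 1 remove [axq] add [ndrh,gkx,ymum] -> 11 lines: nzsea yyko ndrh gkx ymum riv otbjc kbdf rgxyk rhs eggkl
Hunk 4: at line 1 remove [yyko,ndrh,gkx] add [yww,ibb] -> 10 lines: nzsea yww ibb ymum riv otbjc kbdf rgxyk rhs eggkl
Hunk 5: at line 6 remove [kbdf] add [boea] -> 10 lines: nzsea yww ibb ymum riv otbjc boea rgxyk rhs eggkl
Hunk 6: at line 4 remove [otbjc,boea,rgxyk] add [ket,vhlvh] -> 9 lines: nzsea yww ibb ymum riv ket vhlvh rhs eggkl
Final line count: 9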